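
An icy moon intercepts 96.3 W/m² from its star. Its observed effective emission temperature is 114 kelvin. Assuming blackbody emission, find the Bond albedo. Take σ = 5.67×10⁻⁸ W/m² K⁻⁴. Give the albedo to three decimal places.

0.602

Rearranging the radiative balance, α = 1 − 4σT⁴/S.
σT⁴ = 9.576 W/m², so 4σT⁴ = 38.31 W/m².
1−α = 38.31/96.30 = 0.3978, so α = 0.6022.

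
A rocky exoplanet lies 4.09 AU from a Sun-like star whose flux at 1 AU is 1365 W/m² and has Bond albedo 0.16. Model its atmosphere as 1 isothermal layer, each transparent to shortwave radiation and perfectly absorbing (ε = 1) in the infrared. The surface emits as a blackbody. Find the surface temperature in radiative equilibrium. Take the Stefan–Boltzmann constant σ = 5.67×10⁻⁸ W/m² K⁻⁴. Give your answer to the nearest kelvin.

157 kelvin

Flux at the orbit: S = 1365/(4.09)² = 81.60 W/m².
OLR = S(1−α)/4 = 17.14 W/m²; the top layer radiates at T_e = 131.9 K.
Layer-by-layer balance gives σT_s⁴ = (N+1)σT_e⁴, so T_s = 2^¼·131.9 = 156.8 K.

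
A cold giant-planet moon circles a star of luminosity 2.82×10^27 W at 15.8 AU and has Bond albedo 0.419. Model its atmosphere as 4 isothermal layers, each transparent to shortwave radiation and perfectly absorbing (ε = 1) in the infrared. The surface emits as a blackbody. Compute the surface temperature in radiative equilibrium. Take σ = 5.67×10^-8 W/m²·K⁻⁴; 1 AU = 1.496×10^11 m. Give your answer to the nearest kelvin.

d = 15.8 × 1.496×10^11 m = 2.364×10^12 m.
Flux at the orbit: S = L/(4πd²) = 2.82×10^27/(4π·(2.36×10^12)²) = 40.17 W/m².
OLR = S(1−α)/4 = 5.834 W/m²; the top layer radiates at T_e = 100.7 K.
For an N-layer opaque stack, T_s⁴ = (N+1)T_e⁴, hence T_s = (5)^(1/4)×100.7 K = 150.6 K.

151 K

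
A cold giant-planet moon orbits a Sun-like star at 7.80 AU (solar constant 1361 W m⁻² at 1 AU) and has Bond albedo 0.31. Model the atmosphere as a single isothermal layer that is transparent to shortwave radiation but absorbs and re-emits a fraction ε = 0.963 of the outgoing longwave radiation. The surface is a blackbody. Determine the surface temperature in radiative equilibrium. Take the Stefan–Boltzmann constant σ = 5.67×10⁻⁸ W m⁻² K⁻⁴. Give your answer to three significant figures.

Flux at the orbit: S = 1361/(7.80)² = 22.37 W m⁻².
The planet radiates to space at T_e = [S(1−α)/(4σ)]^(1/4) = 90.83 K.
Surface balance with a leaky layer gives σT_s⁴ = σT_e⁴·2/(2−ε), so T_s = T_e·[2/(2−0.963)]^(1/4) = 107.0 K.

107 kelvin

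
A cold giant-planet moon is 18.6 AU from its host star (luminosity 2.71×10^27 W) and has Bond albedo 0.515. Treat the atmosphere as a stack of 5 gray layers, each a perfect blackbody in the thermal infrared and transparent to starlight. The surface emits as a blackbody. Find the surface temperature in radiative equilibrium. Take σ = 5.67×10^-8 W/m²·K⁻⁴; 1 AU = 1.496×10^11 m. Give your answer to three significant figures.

Orbital distance: d = 18.6 AU = 2.783×10^12 m.
Flux at the orbit: S = L/(4πd²) = 2.71×10^27/(4π·(2.78×10^12)²) = 27.85 W/m².
OLR = S(1−α)/4 = 3.377 W/m²; the top layer radiates at T_e = 87.85 K.
For an N-layer opaque stack, T_s⁴ = (N+1)T_e⁴, hence T_s = (6)^(1/4)×87.85 K = 137.5 K.

137 K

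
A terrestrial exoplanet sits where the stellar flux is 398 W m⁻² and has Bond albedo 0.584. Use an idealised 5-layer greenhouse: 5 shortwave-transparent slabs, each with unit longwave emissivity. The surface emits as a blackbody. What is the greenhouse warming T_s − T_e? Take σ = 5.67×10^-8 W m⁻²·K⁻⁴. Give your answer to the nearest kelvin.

93 kelvin

Top-of-atmosphere balance: σT_e⁴ = S(1−α)/4 = 41.39 W m⁻² → T_e = 164.4 K.
T_s = (N+1)^(1/4)·T_e = 257.3 K.
Warming: T_s − T_e = 92.89 K.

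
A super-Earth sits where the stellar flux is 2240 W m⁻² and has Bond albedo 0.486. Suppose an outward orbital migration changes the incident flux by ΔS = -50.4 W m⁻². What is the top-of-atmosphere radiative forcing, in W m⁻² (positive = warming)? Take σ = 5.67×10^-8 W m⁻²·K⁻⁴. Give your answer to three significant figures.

-6.48 W m⁻²

ΔF = Δ[S(1−α)]/4 = (1−0.486)·-50.4/4 = -6.476 W m⁻².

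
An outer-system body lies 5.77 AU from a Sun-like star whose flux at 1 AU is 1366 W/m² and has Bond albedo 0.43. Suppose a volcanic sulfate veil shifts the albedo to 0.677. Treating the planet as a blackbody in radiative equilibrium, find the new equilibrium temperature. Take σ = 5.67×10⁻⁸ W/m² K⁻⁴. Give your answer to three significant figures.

By the inverse-square law, S = 1366/5.77² = 41.03 W/m².
New equilibrium: T₂ = [(1−0.677)·41.03/(4σ)]^(1/4) = 87.43 K.

87.4 K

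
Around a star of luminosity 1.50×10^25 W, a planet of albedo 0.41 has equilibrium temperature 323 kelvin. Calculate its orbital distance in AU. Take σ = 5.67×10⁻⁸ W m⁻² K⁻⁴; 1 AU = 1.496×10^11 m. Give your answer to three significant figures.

The flux needed for this T is 4σT⁴/(1−0.41) = 4184 W m⁻².
From L = 4πd²S, d = √(1.50×10^25/(4π·4184)) = 1.689×10^10 m = 0.1129 AU.

0.113 AU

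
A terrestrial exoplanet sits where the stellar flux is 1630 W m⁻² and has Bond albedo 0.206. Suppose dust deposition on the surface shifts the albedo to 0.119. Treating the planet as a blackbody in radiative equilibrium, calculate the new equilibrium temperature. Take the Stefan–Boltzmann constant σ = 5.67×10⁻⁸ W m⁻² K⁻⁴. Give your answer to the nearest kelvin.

282 K

T₂ = [S(1−α₂)/(4σ)]^(1/4) = [1630·0.881/(4σ)]^(1/4) = 282.1 K.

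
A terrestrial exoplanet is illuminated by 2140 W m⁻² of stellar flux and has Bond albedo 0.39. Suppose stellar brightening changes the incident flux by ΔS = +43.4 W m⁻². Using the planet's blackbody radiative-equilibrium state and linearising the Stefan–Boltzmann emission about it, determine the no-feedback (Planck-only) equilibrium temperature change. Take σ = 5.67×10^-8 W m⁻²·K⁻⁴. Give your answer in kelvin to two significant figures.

1.4 kelvin

The baseline emission temperature is T_e = 275.4 K.
Only a fraction (1−α) is absorbed and it's spread over 4πR², so ΔF = (1−α)ΔS/4 = 6.619 W m⁻².
Linearising σT⁴ gives d(σT⁴)/dT = 4σT_e³ = 4.739 W m⁻² per K.
ΔT₀ = ΔF/λ_P = 6.619/4.739 = 1.40 K.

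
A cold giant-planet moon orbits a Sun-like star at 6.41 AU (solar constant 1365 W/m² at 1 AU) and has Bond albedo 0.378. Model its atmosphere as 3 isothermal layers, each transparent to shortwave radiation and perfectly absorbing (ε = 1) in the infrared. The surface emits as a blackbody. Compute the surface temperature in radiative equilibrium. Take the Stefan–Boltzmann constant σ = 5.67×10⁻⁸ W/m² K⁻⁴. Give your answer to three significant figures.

138 K

Flux at the orbit: S = 1365/(6.41)² = 33.22 W/m².
OLR = S(1−α)/4 = 5.166 W/m²; the top layer radiates at T_e = 97.70 K.
With N = 3 opaque layers, T_s = (N+1)^(1/4)·T_e = 4^(1/4)·97.70 = 138.2 K.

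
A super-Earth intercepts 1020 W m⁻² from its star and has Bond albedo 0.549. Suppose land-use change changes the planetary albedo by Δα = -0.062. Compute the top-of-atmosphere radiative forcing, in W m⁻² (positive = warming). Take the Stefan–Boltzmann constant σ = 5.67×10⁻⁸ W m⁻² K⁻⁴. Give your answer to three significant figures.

The change in absorbed flux is Δ[S(1−α)/4] = −SΔα/4 = 15.81 W m⁻².

15.8 W m⁻²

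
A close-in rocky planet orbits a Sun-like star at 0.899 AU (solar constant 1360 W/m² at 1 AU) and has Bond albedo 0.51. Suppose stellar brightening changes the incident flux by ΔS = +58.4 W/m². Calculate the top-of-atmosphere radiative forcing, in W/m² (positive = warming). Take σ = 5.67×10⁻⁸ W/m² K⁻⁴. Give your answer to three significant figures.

7.15 W/m²

By the inverse-square law, S = 1360/0.899² = 1683 W/m².
ΔF = Δ[S(1−α)]/4 = (1−0.51)·+58.4/4 = 7.154 W/m².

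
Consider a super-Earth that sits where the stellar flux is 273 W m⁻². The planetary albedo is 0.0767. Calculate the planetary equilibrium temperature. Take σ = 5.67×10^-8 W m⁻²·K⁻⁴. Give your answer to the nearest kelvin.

Absorbed flux (global mean): S(1−α)/4 = 273.0·0.923/4 = 63.02 W m⁻².
Balancing against σT⁴: T = (63.02/5.67×10⁻⁸)^(1/4) = 182.6 K.

183 K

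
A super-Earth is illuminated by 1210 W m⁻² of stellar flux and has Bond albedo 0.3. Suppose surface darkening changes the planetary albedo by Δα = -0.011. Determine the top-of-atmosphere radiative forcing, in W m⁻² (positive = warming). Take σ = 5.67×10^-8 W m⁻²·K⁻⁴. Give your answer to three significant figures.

ΔF = −(S/4)Δα = −(1210/4)×(-0.011) = 3.327 W m⁻².

3.33 W m⁻²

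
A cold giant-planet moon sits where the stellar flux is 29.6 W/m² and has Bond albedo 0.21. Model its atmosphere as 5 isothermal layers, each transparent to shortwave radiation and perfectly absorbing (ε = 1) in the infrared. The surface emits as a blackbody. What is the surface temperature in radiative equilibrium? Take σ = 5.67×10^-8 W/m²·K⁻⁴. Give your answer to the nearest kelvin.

158 K

Top-of-atmosphere balance: σT_e⁴ = S(1−α)/4 = 5.846 W/m² → T_e = 100.8 K.
For an N-layer opaque stack, T_s⁴ = (N+1)T_e⁴, hence T_s = (6)^(1/4)×100.8 K = 157.7 K.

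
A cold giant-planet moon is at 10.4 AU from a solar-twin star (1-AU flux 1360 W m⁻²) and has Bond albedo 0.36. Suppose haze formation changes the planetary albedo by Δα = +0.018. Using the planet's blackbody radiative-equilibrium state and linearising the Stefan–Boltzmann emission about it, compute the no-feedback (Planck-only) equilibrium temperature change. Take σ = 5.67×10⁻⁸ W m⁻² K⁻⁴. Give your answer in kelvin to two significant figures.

Flux at the orbit: S = 1360/(10.4)² = 12.57 W m⁻².
The baseline emission temperature is T_e = 77.18 K.
The change in absorbed flux is Δ[S(1−α)/4] = −SΔα/4 = -0.05658 W m⁻².
Linearising σT⁴ gives d(σT⁴)/dT = 4σT_e³ = 0.1043 W m⁻² per K.
So ΔT₀ = -0.05658/0.1043 = -0.543 K.

-0.54 kelvin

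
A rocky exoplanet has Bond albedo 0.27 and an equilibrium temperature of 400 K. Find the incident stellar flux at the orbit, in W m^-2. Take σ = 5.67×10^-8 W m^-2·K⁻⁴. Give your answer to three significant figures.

Invert the energy balance for S: S = 4σT⁴/(1−α).
The emitted flux is σT⁴ = 1452 W m^-2.
S = 4·1452/0.73 = 7954 W m^-2.

7950 W m^-2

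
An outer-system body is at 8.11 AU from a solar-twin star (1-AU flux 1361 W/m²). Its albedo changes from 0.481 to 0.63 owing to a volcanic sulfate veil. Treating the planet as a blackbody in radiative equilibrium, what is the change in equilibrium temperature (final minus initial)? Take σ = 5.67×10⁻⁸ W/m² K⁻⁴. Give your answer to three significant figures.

Irradiance scales as 1/d², so S = 1361 W/m² × (1/8.11)² = 20.69 W/m².
Initial: T₁ = [S(1−0.481)/(4σ)]^(1/4) = 82.95 K.
Final:   T₂ = [S(1−0.63)/(4σ)]^(1/4) = 76.22 K.
ΔT = T₂ − T₁ = -6.729 K.

-6.73 K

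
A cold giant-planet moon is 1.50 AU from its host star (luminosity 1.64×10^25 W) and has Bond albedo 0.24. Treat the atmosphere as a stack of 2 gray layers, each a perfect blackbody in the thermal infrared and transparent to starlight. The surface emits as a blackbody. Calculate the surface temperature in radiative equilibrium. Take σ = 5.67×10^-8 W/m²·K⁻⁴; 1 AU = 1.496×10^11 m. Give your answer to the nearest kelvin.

127 K

d = 1.50 × 1.496×10^11 m = 2.244×10^11 m.
Flux at the orbit: S = L/(4πd²) = 1.64×10^25/(4π·(2.24×10^11)²) = 25.92 W/m².
The effective emission temperature is T_e = [S(1−α)/(4σ)]^¼ = 96.54 K.
Layer-by-layer balance gives σT_s⁴ = (N+1)σT_e⁴, so T_s = 3^¼·96.54 = 127.0 K.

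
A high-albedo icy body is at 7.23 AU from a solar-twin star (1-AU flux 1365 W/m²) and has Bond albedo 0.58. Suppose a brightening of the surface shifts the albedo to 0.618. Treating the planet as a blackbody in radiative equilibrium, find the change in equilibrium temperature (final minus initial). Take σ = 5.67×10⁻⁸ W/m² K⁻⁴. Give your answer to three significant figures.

-1.95 K

Irradiance scales as 1/d², so S = 1365 W/m² × (1/7.23)² = 26.11 W/m².
With α = 0.58, T₁ = 83.39 K.
After:  T₂ = [26.11·0.382/(4σ)]^(1/4) = 81.44 K.
ΔT = T₂ − T₁ = -1.954 K.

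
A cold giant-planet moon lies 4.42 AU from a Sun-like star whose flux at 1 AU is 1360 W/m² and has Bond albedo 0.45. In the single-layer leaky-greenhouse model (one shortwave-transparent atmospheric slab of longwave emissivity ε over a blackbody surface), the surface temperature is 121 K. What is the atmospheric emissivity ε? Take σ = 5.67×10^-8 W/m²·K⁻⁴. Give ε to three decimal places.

0.425

Flux at the orbit: S = 1360/(4.42)² = 69.61 W/m².
First, T_e = [69.61·(1−0.45)/(4σ)]^(1/4) = 114.0 K.
Inverting T_s⁴ = 2T_e⁴/(2−ε): (T_e/T_s)⁴ = 0.7875, so ε = 2(1 − 0.7875) = 0.4249.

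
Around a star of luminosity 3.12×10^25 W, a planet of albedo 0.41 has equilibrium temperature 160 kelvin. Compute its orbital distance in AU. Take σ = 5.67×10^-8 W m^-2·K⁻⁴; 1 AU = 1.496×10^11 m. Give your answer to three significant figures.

0.664 AU

Energy balance gives S = 4σT⁴/(1−α) = 251.9 W m^-2.
S = L/(4πd²) → d = √(L/4πS) = √(3.12×10^25/(4π·251.9)) = 9.927×10^10 m = 0.6636 AU.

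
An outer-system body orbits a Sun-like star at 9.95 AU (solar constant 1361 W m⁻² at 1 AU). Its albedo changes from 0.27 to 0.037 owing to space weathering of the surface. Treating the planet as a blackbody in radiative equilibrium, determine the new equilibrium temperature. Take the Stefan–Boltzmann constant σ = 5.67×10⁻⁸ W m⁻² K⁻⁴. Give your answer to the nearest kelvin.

By the inverse-square law, S = 1361/9.95² = 13.75 W m⁻².
T₂ = [S(1−α₂)/(4σ)]^(1/4) = [13.75·0.963/(4σ)]^(1/4) = 87.41 K.

87 K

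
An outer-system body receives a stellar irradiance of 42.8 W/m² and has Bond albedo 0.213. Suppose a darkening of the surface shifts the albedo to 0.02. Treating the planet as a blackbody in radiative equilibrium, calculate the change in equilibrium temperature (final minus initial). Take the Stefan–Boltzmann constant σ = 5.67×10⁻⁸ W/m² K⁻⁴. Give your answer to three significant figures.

6.22 kelvin

Initial: T₁ = [S(1−0.213)/(4σ)]^(1/4) = 110.4 K.
Final:   T₂ = [S(1−0.02)/(4σ)]^(1/4) = 116.6 K.
Change: 116.6 − 110.4 = 6.222 K.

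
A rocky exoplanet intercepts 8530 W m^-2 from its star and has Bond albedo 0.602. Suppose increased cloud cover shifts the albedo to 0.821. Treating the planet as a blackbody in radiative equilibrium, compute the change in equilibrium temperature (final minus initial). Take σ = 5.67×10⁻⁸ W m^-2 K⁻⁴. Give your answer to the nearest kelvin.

Initial: T₁ = [S(1−0.602)/(4σ)]^(1/4) = 349.8 K.
Final:   T₂ = [S(1−0.821)/(4σ)]^(1/4) = 286.4 K.
Change: 286.4 − 349.8 = -63.34 K.

-63 K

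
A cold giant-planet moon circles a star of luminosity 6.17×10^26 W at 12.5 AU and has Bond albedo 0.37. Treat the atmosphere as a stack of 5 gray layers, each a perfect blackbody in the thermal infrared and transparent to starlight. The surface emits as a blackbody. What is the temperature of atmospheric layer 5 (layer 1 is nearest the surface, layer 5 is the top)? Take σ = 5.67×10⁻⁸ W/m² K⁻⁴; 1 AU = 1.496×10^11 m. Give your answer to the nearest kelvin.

79 K

d = 12.5 × 1.496×10^11 m = 1.870×10^12 m.
Spreading L over a sphere of radius d: S = 6.17×10^26/(4π·1.87×10^12²) = 14.04 W/m².
OLR = S(1−α)/4 = 2.211 W/m²; the top layer radiates at T_e = 79.03 K.
In the N-layer model, layer k (counted from the surface) has T_k = (N+1−k)^(1/4)·T_e.
With k = 5: T_5 = (5+1−5)^¼·79.03 K = 79.03 K.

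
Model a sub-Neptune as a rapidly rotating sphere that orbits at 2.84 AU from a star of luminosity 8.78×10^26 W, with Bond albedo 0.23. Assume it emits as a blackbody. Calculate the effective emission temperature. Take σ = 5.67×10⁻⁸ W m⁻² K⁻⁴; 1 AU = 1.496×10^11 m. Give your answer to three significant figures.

d = 2.84 × 1.496×10^11 m = 4.249×10^11 m.
Spreading L over a sphere of radius d: S = 8.78×10^26/(4π·4.25×10^11²) = 387.1 W m⁻².
Averaging over the sphere, the absorbed flux is S(1−α)/4 = 74.51 W m⁻².
In equilibrium σT⁴ equals this, so T = 190.4 K.

190 kelvin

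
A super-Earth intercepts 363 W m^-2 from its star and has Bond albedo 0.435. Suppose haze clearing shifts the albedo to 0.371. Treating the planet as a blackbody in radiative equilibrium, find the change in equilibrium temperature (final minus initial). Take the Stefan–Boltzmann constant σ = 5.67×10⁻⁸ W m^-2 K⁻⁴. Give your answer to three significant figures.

With α = 0.435, T₁ = 173.4 K.
With α = 0.371, T₂ = 178.1 K.
ΔT = T₂ − T₁ = 4.715 K.

4.71 K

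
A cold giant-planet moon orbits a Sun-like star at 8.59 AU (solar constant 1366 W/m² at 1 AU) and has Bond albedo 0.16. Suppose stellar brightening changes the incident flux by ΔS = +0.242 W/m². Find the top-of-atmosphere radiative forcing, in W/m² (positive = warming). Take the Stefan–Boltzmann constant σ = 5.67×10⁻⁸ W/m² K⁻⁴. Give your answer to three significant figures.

0.0508 W/m²

Irradiance scales as 1/d², so S = 1366 W/m² × (1/8.59)² = 18.51 W/m².
TOA radiative forcing: ΔF = (1−α)ΔS/4 = 0.84·(+0.242)/4 = 0.05082 W/m².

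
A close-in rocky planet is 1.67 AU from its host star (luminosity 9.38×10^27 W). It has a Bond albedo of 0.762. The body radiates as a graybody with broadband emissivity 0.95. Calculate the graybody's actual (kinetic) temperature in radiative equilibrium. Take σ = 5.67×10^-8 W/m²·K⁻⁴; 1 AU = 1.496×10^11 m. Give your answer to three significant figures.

339 K

Orbital distance: d = 1.67 AU = 2.498×10^11 m.
S = L/(4πd²) = 11960 W/m².
The planet absorbs (1−α)S over its disc πR² and re-emits over 4πR², so the mean absorbed flux is (1−0.762)·11960/4 = 711.6 W/m².
Equating to εσT⁴ with ε = 0.95: T = (711.6/0.95σ)^(1/4) = 339.0 K.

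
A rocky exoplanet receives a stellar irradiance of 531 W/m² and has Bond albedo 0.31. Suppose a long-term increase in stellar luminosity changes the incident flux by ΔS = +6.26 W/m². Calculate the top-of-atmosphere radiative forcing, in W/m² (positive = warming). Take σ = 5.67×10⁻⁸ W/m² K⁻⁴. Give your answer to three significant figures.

Only a fraction (1−α) is absorbed and it's spread over 4πR², so ΔF = (1−α)ΔS/4 = 1.080 W/m².

1.08 W/m²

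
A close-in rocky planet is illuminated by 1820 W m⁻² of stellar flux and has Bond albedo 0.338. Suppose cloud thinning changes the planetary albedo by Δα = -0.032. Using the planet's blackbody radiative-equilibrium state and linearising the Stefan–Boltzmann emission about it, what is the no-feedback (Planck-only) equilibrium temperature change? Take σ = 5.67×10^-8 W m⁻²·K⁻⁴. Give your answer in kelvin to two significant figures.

The baseline emission temperature is T_e = 270.0 K.
TOA radiative forcing: ΔF = −S·Δα/4 = −1820·(-0.032)/4 = 14.56 W m⁻².
Linearising σT⁴ gives d(σT⁴)/dT = 4σT_e³ = 4.463 W m⁻² per K.
Hence the no-feedback warming is ΔF/(4σT_e³) = 3.26 K.

3.3 K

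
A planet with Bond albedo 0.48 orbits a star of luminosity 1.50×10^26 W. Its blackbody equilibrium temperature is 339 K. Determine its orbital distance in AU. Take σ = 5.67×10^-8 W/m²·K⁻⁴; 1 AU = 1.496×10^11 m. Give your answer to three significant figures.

The flux needed for this T is 4σT⁴/(1−0.48) = 5760 W/m².
Then d = [L/(4πS)]^(1/2) = 4.552×10^10 m, i.e. 0.3043 AU.

0.304 AU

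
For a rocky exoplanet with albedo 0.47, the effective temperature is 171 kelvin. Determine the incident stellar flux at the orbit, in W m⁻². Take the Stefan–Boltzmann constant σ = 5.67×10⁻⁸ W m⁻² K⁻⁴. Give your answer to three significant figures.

366 W m⁻²

From S(1−α)/4 = σT⁴: S = 4σT⁴/(1−α).
The emitted flux is σT⁴ = 48.48 W m⁻².
So S = 4×48.48/(1−0.47) = 365.9 W m⁻².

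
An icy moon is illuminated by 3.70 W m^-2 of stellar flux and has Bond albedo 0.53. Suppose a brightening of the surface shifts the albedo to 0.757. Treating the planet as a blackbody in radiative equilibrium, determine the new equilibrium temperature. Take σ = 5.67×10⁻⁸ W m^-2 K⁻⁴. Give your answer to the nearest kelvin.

New equilibrium: T₂ = [(1−0.757)·3.700/(4σ)]^(1/4) = 44.62 K.

45 K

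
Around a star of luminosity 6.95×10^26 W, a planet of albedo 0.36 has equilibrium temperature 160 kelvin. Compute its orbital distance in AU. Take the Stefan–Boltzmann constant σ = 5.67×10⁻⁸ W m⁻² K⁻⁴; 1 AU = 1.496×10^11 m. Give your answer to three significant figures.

The flux needed for this T is 4σT⁴/(1−0.36) = 232.2 W m⁻².
From L = 4πd²S, d = √(6.95×10^26/(4π·232.2)) = 4.880×10^11 m = 3.262 AU.

3.26 AU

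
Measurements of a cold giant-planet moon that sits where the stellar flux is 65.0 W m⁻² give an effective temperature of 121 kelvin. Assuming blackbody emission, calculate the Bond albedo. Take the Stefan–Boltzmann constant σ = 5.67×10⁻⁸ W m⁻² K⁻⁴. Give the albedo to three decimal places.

From σT⁴ = S(1−α)/4 we invert for α: 1−α = 4σT⁴/S.
4σT⁴ = 4·5.67×10⁻⁸·(121)⁴ = 48.62 W m⁻².
Hence α = 1 − 48.62/65.00 = 0.2521.

0.252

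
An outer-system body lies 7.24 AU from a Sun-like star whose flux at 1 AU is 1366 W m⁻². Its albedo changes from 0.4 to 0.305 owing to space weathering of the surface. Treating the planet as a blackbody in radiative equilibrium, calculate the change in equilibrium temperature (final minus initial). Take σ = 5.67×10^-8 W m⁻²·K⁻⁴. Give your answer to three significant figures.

Flux at the orbit: S = 1366/(7.24)² = 26.06 W m⁻².
Initial: T₁ = [S(1−0.4)/(4σ)]^(1/4) = 91.12 K.
After:  T₂ = [26.06·0.695/(4σ)]^(1/4) = 94.53 K.
Change: 94.53 − 91.12 = 3.411 K.

3.41 K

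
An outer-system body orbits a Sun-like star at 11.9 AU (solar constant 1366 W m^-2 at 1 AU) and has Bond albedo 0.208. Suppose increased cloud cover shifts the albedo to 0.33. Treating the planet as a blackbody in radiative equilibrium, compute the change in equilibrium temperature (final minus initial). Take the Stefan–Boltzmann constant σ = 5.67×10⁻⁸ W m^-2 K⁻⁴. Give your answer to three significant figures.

-3.12 K

Irradiance scales as 1/d², so S = 1366 W m^-2 × (1/11.9)² = 9.646 W m^-2.
With α = 0.208, T₁ = 76.18 K.
Final:   T₂ = [S(1−0.33)/(4σ)]^(1/4) = 73.06 K.
ΔT = T₂ − T₁ = -3.120 K.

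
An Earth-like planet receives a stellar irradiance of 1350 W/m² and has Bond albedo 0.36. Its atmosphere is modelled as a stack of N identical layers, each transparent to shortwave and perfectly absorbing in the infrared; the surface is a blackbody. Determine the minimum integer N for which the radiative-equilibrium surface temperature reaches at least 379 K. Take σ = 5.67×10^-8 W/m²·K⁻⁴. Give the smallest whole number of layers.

The effective emission temperature is T_e = [S(1−α)/(4σ)]^¼ = 248.4 K.
T_s = (N+1)^(1/4)·T_e ≥ 379 K requires N+1 ≥ (T_s/T_e)⁴ = (379/248.4)⁴ = 5.416.
The minimum whole number is N = 5.

5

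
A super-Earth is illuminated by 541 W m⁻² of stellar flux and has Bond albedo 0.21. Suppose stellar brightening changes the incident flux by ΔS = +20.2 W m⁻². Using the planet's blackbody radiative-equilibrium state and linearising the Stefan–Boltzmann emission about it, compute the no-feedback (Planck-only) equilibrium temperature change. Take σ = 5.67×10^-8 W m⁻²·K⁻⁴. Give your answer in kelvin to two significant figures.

Unperturbed T_e = [541.0·(1−0.21)/(4σ)]^¼ = 208.4 K.
TOA radiative forcing: ΔF = (1−α)ΔS/4 = 0.79·(+20.2)/4 = 3.990 W m⁻².
Planck response: λ_P = 4σT_e³ = 4·5.67×10⁻⁸·(208.4)³ = 2.051 W m⁻²/K.
Hence the no-feedback warming is ΔF/(4σT_e³) = 1.94 K.

1.9 K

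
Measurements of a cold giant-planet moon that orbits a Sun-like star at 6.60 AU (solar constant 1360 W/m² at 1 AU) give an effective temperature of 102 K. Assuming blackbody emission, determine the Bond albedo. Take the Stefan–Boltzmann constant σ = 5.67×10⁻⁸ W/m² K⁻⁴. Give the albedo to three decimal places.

By the inverse-square law, S = 1360/6.60² = 31.22 W/m².
From σT⁴ = S(1−α)/4 we invert for α: 1−α = 4σT⁴/S.
σT⁴ = 6.137 W/m², so 4σT⁴ = 24.55 W/m².
Hence α = 1 − 24.55/31.22 = 0.2137.

0.214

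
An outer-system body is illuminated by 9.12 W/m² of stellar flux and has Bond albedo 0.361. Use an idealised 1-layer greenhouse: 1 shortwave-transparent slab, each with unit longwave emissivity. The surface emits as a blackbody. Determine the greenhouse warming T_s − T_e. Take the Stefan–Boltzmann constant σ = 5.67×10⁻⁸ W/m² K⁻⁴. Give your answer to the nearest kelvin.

13 kelvin

The effective emission temperature is T_e = [S(1−α)/(4σ)]^¼ = 71.20 K.
T_s = (N+1)^(1/4)·T_e = 84.67 K.
So the greenhouse effect raises the surface by 84.67 − 71.20 = 13.47 K.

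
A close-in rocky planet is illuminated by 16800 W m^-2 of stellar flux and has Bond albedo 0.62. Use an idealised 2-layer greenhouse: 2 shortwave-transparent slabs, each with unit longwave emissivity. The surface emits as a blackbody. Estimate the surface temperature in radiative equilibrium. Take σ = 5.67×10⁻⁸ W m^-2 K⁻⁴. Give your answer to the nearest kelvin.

OLR = S(1−α)/4 = 1596 W m^-2; the top layer radiates at T_e = 409.6 K.
Layer-by-layer balance gives σT_s⁴ = (N+1)σT_e⁴, so T_s = 3^¼·409.6 = 539.1 K.

539 kelvin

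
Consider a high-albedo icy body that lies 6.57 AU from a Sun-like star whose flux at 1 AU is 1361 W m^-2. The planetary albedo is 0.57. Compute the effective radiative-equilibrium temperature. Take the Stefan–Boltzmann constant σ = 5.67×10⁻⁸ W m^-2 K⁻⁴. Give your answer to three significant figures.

87.9 K

Flux at the orbit: S = 1361/(6.57)² = 31.53 W m^-2.
The planet absorbs (1−α)S over its disc πR² and re-emits over 4πR², so the mean absorbed flux is (1−0.57)·31.53/4 = 3.390 W m^-2.
Set σT⁴ = 3.390 → T = (3.390/σ)^(1/4) = 87.93 K.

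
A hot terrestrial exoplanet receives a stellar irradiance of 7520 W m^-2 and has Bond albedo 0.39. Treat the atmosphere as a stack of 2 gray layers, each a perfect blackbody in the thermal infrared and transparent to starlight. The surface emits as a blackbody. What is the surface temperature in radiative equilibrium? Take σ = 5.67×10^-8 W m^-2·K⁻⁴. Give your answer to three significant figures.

496 K

Top-of-atmosphere balance: σT_e⁴ = S(1−α)/4 = 1147 W m^-2 → T_e = 377.1 K.
For an N-layer opaque stack, T_s⁴ = (N+1)T_e⁴, hence T_s = (3)^(1/4)×377.1 K = 496.3 K.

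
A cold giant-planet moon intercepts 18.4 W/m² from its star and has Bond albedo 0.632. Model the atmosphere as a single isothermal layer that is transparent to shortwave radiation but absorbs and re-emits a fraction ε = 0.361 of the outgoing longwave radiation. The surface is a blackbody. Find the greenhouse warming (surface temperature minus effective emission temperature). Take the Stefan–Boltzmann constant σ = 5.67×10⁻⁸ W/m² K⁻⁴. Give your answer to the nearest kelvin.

Effective emission temperature (TOA balance): σT_e⁴ = S(1−α)/4 = 1.693 W/m² → T_e = 73.92 K.
Surface balance with a leaky layer gives σT_s⁴ = σT_e⁴·2/(2−ε), so T_s = T_e·[2/(2−0.361)]^(1/4) = 77.69 K.
The atmosphere warms the surface by 3.772 K.

4 K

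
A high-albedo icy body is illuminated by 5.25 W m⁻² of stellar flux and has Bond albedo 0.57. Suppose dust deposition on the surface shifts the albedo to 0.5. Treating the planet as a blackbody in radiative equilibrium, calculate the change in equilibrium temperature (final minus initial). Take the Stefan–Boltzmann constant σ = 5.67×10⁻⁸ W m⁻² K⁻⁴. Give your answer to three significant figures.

With α = 0.57, T₁ = 56.17 K.
With α = 0.5, T₂ = 58.33 K.
ΔT = T₂ − T₁ = 2.158 K.

2.16 K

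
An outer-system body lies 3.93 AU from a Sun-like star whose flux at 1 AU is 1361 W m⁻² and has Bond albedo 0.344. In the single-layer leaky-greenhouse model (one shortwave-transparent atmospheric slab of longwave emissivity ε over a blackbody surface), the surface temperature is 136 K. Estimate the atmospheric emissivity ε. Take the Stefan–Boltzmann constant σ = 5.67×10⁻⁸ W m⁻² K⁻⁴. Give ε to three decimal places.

0.510

By the inverse-square law, S = 1361/3.93² = 88.12 W m⁻².
Effective temperature: T_e = [S(1−α)/(4σ)]^(1/4) = 126.4 K.
T_s⁴ = T_e⁴·2/(2−ε) → ε = 2 − 2(T_e/T_s)⁴ = 2 − 2·(126.4/136)⁴ = 0.5099.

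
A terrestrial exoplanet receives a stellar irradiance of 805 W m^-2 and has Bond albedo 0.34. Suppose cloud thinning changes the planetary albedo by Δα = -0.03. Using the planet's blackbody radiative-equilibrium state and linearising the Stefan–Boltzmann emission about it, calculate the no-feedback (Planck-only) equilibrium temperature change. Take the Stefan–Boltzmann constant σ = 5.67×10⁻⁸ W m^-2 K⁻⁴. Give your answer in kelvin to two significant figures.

2.5 K

The baseline emission temperature is T_e = 220.0 K.
The change in absorbed flux is Δ[S(1−α)/4] = −SΔα/4 = 6.037 W m^-2.
Planck response: λ_P = 4σT_e³ = 4·5.67×10⁻⁸·(220.0)³ = 2.415 W m^-2/K.
So ΔT₀ = 6.037/2.415 = 2.50 K.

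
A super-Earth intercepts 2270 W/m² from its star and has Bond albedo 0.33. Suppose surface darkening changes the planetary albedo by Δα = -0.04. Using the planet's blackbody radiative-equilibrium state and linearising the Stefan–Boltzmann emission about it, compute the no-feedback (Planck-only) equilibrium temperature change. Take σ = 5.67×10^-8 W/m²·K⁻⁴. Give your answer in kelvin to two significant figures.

4.3 K

The baseline emission temperature is T_e = 286.2 K.
ΔF = −(S/4)Δα = −(2270/4)×(-0.04) = 22.70 W/m².
Planck response: λ_P = 4σT_e³ = 4·5.67×10⁻⁸·(286.2)³ = 5.315 W/m²/K.
So ΔT₀ = 22.70/5.315 = 4.27 K.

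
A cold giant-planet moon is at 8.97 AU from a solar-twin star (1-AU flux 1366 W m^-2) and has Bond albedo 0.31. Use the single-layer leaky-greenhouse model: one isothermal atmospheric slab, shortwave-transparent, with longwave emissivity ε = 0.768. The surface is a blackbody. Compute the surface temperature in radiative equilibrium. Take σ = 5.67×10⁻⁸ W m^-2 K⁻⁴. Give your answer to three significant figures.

95.7 kelvin

By the inverse-square law, S = 1366/8.97² = 16.98 W m^-2.
Effective emission temperature (TOA balance): σT_e⁴ = S(1−α)/4 = 2.929 W m^-2 → T_e = 84.78 K.
Surface balance with a leaky layer gives σT_s⁴ = σT_e⁴·2/(2−ε), so T_s = T_e·[2/(2−0.768)]^(1/4) = 95.69 K.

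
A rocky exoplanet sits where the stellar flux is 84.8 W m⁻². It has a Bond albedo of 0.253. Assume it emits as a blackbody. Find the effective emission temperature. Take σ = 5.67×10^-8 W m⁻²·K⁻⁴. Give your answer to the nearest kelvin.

Absorbed flux (global mean): S(1−α)/4 = 84.80·0.747/4 = 15.84 W m⁻².
In equilibrium σT⁴ equals this, so T = 129.3 K.

129 K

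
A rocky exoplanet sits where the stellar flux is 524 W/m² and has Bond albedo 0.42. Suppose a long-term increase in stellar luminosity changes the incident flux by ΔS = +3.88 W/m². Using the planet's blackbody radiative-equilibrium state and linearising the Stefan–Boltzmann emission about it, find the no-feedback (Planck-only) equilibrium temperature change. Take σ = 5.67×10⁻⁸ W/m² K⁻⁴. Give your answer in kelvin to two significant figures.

Unperturbed T_e = [524.0·(1−0.42)/(4σ)]^¼ = 191.3 K.
TOA radiative forcing: ΔF = (1−α)ΔS/4 = 0.58·(+3.88)/4 = 0.5626 W/m².
The Planck feedback parameter is 4σT_e³ = 1.588 W/m²/K.
So ΔT₀ = 0.5626/1.588 = 0.354 K.

0.35 K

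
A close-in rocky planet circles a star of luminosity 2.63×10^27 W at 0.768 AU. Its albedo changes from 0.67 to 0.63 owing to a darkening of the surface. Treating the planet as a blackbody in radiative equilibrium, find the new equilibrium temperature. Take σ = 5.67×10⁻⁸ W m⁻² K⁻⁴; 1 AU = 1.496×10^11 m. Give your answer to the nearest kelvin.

Orbital distance: d = 0.768 AU = 1.149×10^11 m.
S = L/(4πd²) = 15850 W m⁻².
With the new albedo, S(1−α₂)/4 = 1467 W m⁻², so T₂ = 401.0 K.

401 K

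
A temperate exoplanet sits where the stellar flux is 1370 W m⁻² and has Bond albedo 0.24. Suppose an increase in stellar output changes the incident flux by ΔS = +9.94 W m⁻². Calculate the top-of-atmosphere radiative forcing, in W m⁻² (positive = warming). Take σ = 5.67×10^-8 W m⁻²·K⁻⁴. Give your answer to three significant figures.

1.89 W m⁻²

Only a fraction (1−α) is absorbed and it's spread over 4πR², so ΔF = (1−α)ΔS/4 = 1.889 W m⁻².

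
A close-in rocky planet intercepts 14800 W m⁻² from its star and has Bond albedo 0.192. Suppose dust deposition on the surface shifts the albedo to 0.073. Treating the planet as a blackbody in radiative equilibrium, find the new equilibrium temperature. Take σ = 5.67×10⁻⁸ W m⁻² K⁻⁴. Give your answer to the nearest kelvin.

496 kelvin

T₂ = [S(1−α₂)/(4σ)]^(1/4) = [14800·0.927/(4σ)]^(1/4) = 495.9 K.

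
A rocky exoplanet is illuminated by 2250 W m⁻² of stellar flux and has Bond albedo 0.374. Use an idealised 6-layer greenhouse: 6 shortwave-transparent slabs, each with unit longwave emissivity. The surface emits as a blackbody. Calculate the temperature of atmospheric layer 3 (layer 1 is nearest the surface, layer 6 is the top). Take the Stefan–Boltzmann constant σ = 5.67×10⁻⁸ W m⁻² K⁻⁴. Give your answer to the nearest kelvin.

397 K

Top-of-atmosphere balance: σT_e⁴ = S(1−α)/4 = 352.1 W m⁻² → T_e = 280.7 K.
In the N-layer model, layer k (counted from the surface) has T_k = (N+1−k)^(1/4)·T_e.
T_3 = (4)^(1/4)·280.7 = 397.0 K.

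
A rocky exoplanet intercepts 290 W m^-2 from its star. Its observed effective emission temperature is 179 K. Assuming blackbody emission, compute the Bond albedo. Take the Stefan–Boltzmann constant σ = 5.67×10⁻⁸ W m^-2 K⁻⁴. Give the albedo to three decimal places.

0.197

From σT⁴ = S(1−α)/4 we invert for α: 1−α = 4σT⁴/S.
σT⁴ = 58.21 W m^-2, so 4σT⁴ = 232.8 W m^-2.
Hence α = 1 − 232.8/290.0 = 0.1971.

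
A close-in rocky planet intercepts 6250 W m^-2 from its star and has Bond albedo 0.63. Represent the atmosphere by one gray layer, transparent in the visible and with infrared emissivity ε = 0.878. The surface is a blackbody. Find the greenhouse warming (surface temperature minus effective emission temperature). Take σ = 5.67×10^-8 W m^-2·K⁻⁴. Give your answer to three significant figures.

49.4 K

Effective emission temperature (TOA balance): σT_e⁴ = S(1−α)/4 = 578.1 W m^-2 → T_e = 317.8 K.
For a single slab of emissivity ε, T_s⁴ = 2T_e⁴/(2−ε); thus T_s = 317.8·(1.783)^(1/4) = 367.2 K.
The atmosphere warms the surface by 49.40 K.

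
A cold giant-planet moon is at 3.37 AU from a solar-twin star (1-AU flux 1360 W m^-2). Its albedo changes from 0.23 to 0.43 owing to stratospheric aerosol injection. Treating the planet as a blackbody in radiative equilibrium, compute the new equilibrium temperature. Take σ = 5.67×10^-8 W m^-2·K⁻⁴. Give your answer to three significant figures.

Flux at the orbit: S = 1360/(3.37)² = 119.8 W m^-2.
New equilibrium: T₂ = [(1−0.43)·119.8/(4σ)]^(1/4) = 131.7 K.

132 kelvin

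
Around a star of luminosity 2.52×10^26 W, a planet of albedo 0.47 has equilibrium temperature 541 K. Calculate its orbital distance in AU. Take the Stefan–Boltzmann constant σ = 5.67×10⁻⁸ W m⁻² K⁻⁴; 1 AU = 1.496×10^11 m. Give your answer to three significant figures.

0.156 AU

Required flux: S = 4σT⁴/(1−α) = 36660 W m⁻².
From L = 4πd²S, d = √(2.52×10^26/(4π·36660)) = 2.339×10^10 m = 0.1563 AU.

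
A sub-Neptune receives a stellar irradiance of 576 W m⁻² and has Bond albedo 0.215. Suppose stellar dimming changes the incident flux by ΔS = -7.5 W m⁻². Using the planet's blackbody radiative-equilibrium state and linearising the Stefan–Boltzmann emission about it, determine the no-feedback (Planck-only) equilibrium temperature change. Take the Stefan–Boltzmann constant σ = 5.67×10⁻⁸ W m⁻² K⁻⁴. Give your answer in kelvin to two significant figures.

-0.69 K

The baseline emission temperature is T_e = 211.3 K.
ΔF = Δ[S(1−α)]/4 = (1−0.215)·-7.5/4 = -1.472 W m⁻².
Linearising σT⁴ gives d(σT⁴)/dT = 4σT_e³ = 2.140 W m⁻² per K.
Hence the no-feedback warming is ΔF/(4σT_e³) = -0.688 K.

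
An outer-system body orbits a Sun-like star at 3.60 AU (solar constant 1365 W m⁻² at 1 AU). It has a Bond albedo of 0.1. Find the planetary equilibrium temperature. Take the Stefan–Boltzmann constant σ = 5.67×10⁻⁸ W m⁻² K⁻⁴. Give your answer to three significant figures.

143 K

Irradiance scales as 1/d², so S = 1365 W m⁻² × (1/3.60)² = 105.3 W m⁻².
Absorbed flux (global mean): S(1−α)/4 = 105.3·0.9/4 = 23.70 W m⁻².
Balancing against σT⁴: T = (23.70/5.67×10⁻⁸)^(1/4) = 143.0 K.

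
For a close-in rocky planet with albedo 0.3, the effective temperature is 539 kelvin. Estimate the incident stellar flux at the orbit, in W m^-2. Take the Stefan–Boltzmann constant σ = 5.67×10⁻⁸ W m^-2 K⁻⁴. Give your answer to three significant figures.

From S(1−α)/4 = σT⁴: S = 4σT⁴/(1−α).
σT⁴ = 5.67×10⁻⁸·(539)⁴ = 4786 W m^-2.
S = 4·4786/0.7 = 27350 W m^-2.

27300 W m^-2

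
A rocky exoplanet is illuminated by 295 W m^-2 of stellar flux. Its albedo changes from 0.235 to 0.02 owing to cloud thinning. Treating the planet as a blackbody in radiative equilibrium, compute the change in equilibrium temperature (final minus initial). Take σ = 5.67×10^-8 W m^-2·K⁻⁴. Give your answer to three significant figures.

Before: T₁ = [295.0·0.765/(4σ)]^(1/4) = 177.6 K.
After:  T₂ = [295.0·0.98/(4σ)]^(1/4) = 189.0 K.
ΔT = T₂ − T₁ = 11.34 K.

11.3 K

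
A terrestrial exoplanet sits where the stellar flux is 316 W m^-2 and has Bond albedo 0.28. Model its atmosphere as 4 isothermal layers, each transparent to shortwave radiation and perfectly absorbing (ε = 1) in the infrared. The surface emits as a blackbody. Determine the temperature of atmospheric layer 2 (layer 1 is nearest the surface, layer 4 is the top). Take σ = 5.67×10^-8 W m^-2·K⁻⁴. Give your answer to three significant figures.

The effective emission temperature is T_e = [S(1−α)/(4σ)]^¼ = 178.0 K.
The net upward flux σT_e⁴ is constant between every pair of levels, so T_k⁴ = (N+1−k)T_e⁴.
T_2 = (3)^(1/4)·178.0 = 234.2 K.

234 K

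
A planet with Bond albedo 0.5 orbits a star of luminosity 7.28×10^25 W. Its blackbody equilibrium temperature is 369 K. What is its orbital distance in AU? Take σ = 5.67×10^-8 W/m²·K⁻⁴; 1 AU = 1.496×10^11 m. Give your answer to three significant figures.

0.175 AU

Required flux: S = 4σT⁴/(1−α) = 8410 W/m².
S = L/(4πd²) → d = √(L/4πS) = √(7.28×10^25/(4π·8410)) = 2.625×10^10 m = 0.1754 AU.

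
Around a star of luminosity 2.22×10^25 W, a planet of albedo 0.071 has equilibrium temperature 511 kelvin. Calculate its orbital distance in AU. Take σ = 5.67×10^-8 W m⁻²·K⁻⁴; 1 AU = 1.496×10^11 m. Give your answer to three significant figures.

0.0689 AU

The flux needed for this T is 4σT⁴/(1−0.071) = 16650 W m⁻².
From L = 4πd²S, d = √(2.22×10^25/(4π·16650)) = 1.030×10^10 m = 0.06886 AU.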